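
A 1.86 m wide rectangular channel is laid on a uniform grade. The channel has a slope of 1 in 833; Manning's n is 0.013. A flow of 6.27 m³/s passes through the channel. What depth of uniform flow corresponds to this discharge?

Manning's equation rearranged: A R^(2/3) = nQ / (1·√S) = 0.013 × 6.27 / (√0.0012) = 2.353.
Trying y = 2.07 m: A R^(2/3) = 2.864 — high.
Trying y = 1.44 m: A R^(2/3) = 1.831 — low.
Trying y = 1.76 m: A R^(2/3) = 2.351 — ≈ 2.353.

y_n = 1.76 m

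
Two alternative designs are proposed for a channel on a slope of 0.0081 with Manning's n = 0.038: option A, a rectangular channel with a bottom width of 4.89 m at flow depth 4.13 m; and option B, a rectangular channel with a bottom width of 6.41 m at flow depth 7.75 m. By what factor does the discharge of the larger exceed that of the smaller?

Channel A: Flow area A = b·y = 4.89 × 4.13 = 20.2 m². Wetted perimeter P = b + 2y = 4.89 + 2×4.13 = 13.15 m. Hydraulic radius R = A/P = 20.2/13.15 = 1.536 m. Q_A = (1/0.038)·20.2·1.536^(2/3)·√0.0081 = 63.67 m³/s.
Channel B: Flow area A = b·y = 6.41 × 7.75 = 49.68 m². Wetted perimeter P = b + 2y = 6.41 + 2×7.75 = 21.91 m. Hydraulic radius R = A/P = 49.68/21.91 = 2.267 m. Q_B = (1/0.038)·49.68·2.267^(2/3)·√0.0081 = 203.1 m³/s.
The larger discharge is 203.1 m³/s and the smaller is 63.67 m³/s; the ratio is 3.19.

3.19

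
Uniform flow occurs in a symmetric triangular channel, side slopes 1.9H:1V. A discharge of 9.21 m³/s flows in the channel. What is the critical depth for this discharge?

At critical depth, Q² T / (g A³) = 1, i.e. A³/T = Q²/g = 9.21²/9.81 = 8.647.
Try y = 1.67 m: A³/T = 23.45 — too large.
Try y = 1.13 m: A³/T = 3.326 — too small.
Try y = 1.37 m: A³/T = 8.711 — ≈ 8.647.

y_c = 1.37 m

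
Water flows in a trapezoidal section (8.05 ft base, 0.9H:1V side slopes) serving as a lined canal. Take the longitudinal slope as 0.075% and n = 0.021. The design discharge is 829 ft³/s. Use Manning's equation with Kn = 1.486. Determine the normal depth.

y_n = 9.35 ft

Manning's equation rearranged: A R^(2/3) = nQ / (1.486·√S) = 0.021 × 829 / (1.486 × √0.00075) = 427.8.
Trying y = 6.86 ft: A R^(2/3) = 232.6 — short.
Trying y = 11.9 ft: A R^(2/3) = 701.6 — over.
Trying y = 9.35 ft: A R^(2/3) = 428 — close enough.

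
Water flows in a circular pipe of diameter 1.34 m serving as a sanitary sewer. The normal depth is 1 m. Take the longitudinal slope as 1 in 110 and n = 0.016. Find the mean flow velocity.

V = 3.26 m/s

For a circular section of diameter D = 1.34 m at depth y = 1 m, the central angle is θ = 2 arccos(1 − 2y/D) = 4.172 rad. Then A = (D²/8)(θ − sin θ) = 1.129 m² and P = Dθ/2 = 2.795 m.
Hydraulic radius R = A/P = 1.129/2.795 = 0.4038 m.
From Manning's equation, V = (1/n) R^(2/3) S^(1/2) = (1/0.016) × 0.4038^(2/3) × 0.009091^(1/2) = 3.26 m/s.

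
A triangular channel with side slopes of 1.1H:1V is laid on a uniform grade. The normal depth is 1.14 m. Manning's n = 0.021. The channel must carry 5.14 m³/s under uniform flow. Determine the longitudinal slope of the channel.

For a triangular section with side slope z = 1.1: A = zy² = 1.1×1.14² = 1.43 m²; P = 2y√(1+z²) = 2×1.14×1.487 = 3.389 m.
Hydraulic radius R = A/P = 1.43/3.389 = 0.4218 m.
From Manning's equation, S = [nQ / (1 A R^(2/3))]² = [0.021 × 5.14 / (1 × 1.43 × 0.4218^(2/3))]² = 0.018.

S = 0.018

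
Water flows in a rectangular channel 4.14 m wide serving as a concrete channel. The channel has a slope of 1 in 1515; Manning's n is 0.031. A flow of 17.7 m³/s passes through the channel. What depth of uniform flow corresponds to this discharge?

y_n = 4.16 m

Manning's equation rearranged: A R^(2/3) = nQ / (1·√S) = 0.031 × 17.7 / (√0.0006601) = 21.36.
Try y = 3.07 m: A R^(2/3) = 14.64 — short.
Try y = 5.14 m: A R^(2/3) = 27.58 — over.
Try y = 4.16 m: A R^(2/3) = 21.37 — close enough.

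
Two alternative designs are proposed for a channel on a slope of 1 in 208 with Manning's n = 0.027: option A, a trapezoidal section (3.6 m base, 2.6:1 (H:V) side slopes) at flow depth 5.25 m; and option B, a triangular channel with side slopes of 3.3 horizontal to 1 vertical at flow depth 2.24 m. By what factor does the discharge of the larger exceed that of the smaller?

10.3

Channel A: With bottom width b = 3.6 m and side slope z = 2.6: A = (b + zy)y = (3.6 + 2.6×5.25)×5.25 = 90.56 m²; P = b + 2y√(1+z²) = 3.6 + 2×5.25×2.786 = 32.85 m. Hydraulic radius R = A/P = 90.56/32.85 = 2.757 m. Q_A = (1/0.027)·90.56·2.757^(2/3)·√0.004808 = 457.3 m³/s.
Channel B: For a triangular section with side slope z = 3.3: A = zy² = 3.3×2.24² = 16.56 m²; P = 2y√(1+z²) = 2×2.24×3.448 = 15.45 m. Hydraulic radius R = A/P = 16.56/15.45 = 1.072 m. Q_B = (1/0.027)·16.56·1.072^(2/3)·√0.004808 = 44.54 m³/s.
The larger discharge is 457.3 m³/s and the smaller is 44.54 m³/s; the ratio is 10.3.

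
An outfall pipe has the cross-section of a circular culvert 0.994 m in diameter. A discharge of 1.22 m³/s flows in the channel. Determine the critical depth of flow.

y_c = 0.637 m

At critical depth, Q² T / (g A³) = 1, i.e. A³/T = Q²/g = 1.22²/9.81 = 0.1517.
Trying y = 0.733 m: A³/T = 0.2639 — over.
Trying y = 0.457 m: A³/T = 0.04264 — short.
Trying y = 0.637 m: A³/T = 0.152 — matches.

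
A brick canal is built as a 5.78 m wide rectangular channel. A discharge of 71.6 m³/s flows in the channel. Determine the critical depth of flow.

For a rectangular channel, critical depth y_c = (q²/g)^(1/3) where q = Q/b = 71.6/5.78 = 12.39 m²/s.
So y_c = (12.39²/9.81)^(1/3) = 2.5 m.

y_c = 2.5 m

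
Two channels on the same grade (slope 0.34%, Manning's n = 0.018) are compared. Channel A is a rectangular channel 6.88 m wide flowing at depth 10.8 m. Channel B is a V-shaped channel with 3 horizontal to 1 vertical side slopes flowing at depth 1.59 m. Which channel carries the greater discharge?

Channel A: Flow area A = b·y = 6.88 × 10.8 = 74.3 m². Wetted perimeter P = b + 2y = 6.88 + 2×10.8 = 28.48 m. Hydraulic radius R = A/P = 74.3/28.48 = 2.609 m. Q_A = (1/0.018)·74.3·2.609^(2/3)·√0.0034 = 456.2 m³/s.
Channel B: For a triangular section with side slope z = 3: A = zy² = 3×1.59² = 7.584 m²; P = 2y√(1+z²) = 2×1.59×3.162 = 10.06 m. Hydraulic radius R = A/P = 7.584/10.06 = 0.7542 m. Q_B = (1/0.018)·7.584·0.7542^(2/3)·√0.0034 = 20.36 m³/s.
Q_A = 456.2 m³/s vs Q_B = 20.36 m³/s, so channel A carries more.

channel A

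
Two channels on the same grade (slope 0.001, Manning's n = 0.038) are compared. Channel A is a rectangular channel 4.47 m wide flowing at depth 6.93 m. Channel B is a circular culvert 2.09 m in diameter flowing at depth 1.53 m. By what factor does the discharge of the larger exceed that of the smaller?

22.3

Channel A: Flow area A = b·y = 4.47 × 6.93 = 30.98 m². Wetted perimeter P = b + 2y = 4.47 + 2×6.93 = 18.33 m. Hydraulic radius R = A/P = 30.98/18.33 = 1.69 m. Q_A = (1/0.038)·30.98·1.69^(2/3)·√0.001 = 36.57 m³/s.
Channel B: For a circular section of diameter D = 2.09 m at depth y = 1.53 m, the central angle is θ = 2 arccos(1 − 2y/D) = 4.107 rad. Then A = (D²/8)(θ − sin θ) = 2.691 m² and P = Dθ/2 = 4.292 m. Hydraulic radius R = A/P = 2.691/4.292 = 0.6271 m. Q_B = (1/0.038)·2.691·0.6271^(2/3)·√0.001 = 1.641 m³/s.
The larger discharge is 36.57 m³/s and the smaller is 1.641 m³/s; the ratio is 22.3.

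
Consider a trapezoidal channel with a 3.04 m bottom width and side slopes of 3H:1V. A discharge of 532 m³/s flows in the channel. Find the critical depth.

y_c = 5.29 m

At critical depth, Q² T / (g A³) = 1, i.e. A³/T = Q²/g = 532²/9.81 = 28850.
At y = 3.84 m: A³/T = 6701 — too small.
At y = 6 m: A³/T = 51530 — too large.
At y = 5.29 m: A³/T = 28780 — matches.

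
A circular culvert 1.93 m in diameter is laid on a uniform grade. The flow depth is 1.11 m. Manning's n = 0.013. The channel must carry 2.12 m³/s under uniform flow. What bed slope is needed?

S = 0.000593

For a circular section of diameter D = 1.93 m at depth y = 1.11 m, the central angle is θ = 2 arccos(1 − 2y/D) = 3.443 rad. Then A = (D²/8)(θ − sin θ) = 1.742 m² and P = Dθ/2 = 3.323 m.
Hydraulic radius R = A/P = 1.742/3.323 = 0.5241 m.
From Manning's equation, S = [nQ / (1 A R^(2/3))]² = [0.013 × 2.12 / (1 × 1.742 × 0.5241^(2/3))]² = 0.000593.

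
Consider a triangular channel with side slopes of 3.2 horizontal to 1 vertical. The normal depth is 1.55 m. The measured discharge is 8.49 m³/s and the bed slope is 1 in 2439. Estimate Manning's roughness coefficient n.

n = 0.015

For a triangular section with side slope z = 3.2: A = zy² = 3.2×1.55² = 7.688 m²; P = 2y√(1+z²) = 2×1.55×3.353 = 10.39 m.
Hydraulic radius R = A/P = 7.688/10.39 = 0.7397 m.
Rearranging Manning's equation: n = (1/Q) A R^(2/3) S^(1/2) = (1/8.49) × 7.688 × 0.7397^(2/3) × √0.00041 = 0.015.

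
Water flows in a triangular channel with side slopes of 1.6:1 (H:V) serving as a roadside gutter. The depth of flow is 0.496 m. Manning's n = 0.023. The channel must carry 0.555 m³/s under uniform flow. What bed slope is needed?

For a triangular section with side slope z = 1.6: A = zy² = 1.6×0.496² = 0.3936 m²; P = 2y√(1+z²) = 2×0.496×1.887 = 1.872 m.
Hydraulic radius R = A/P = 0.3936/1.872 = 0.2103 m.
From Manning's equation, S = [nQ / (1 A R^(2/3))]² = [0.023 × 0.555 / (1 × 0.3936 × 0.2103^(2/3))]² = 0.00841.

S = 0.00841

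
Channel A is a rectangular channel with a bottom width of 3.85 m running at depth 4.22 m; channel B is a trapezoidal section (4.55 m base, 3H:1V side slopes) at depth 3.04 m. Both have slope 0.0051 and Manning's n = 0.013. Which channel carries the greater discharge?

channel B

Channel A: Flow area A = b·y = 3.85 × 4.22 = 16.25 m². Wetted perimeter P = b + 2y = 3.85 + 2×4.22 = 12.29 m. Hydraulic radius R = A/P = 16.25/12.29 = 1.322 m. Q_A = (1/0.013)·16.25·1.322^(2/3)·√0.0051 = 107.5 m³/s.
Channel B: With bottom width b = 4.55 m and side slope z = 3: A = (b + zy)y = (4.55 + 3×3.04)×3.04 = 41.56 m²; P = b + 2y√(1+z²) = 4.55 + 2×3.04×3.162 = 23.78 m. Hydraulic radius R = A/P = 41.56/23.78 = 1.748 m. Q_B = (1/0.013)·41.56·1.748^(2/3)·√0.0051 = 331.2 m³/s.
Q_A = 107.5 m³/s vs Q_B = 331.2 m³/s, so channel B carries more.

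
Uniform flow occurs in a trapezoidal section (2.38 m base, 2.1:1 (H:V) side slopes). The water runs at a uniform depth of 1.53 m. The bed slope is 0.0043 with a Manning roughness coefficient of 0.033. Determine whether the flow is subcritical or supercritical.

subcritical

With bottom width b = 2.38 m and side slope z = 2.1: A = (b + zy)y = (2.38 + 2.1×1.53)×1.53 = 8.557 m²; P = b + 2y√(1+z²) = 2.38 + 2×1.53×2.326 = 9.497 m.
Hydraulic radius R = A/P = 8.557/9.497 = 0.901 m.
V = (1/n) R^(2/3) √S = (1/0.033) × 0.901^(2/3) × √0.0043 = 1.854 m/s. Hydraulic depth D_h = A/T = 8.557/8.806 = 0.9718 m.
Froude number Fr = V/√(g·D_h) = 1.854/√(9.81×0.9718) = 0.6, which is less than 1, so the flow is subcritical.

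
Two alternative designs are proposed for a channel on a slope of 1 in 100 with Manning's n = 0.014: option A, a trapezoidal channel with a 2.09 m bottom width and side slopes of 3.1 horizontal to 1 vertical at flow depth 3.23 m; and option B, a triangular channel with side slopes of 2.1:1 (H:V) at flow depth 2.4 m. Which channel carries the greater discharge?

channel A

Channel A: With bottom width b = 2.09 m and side slope z = 3.1: A = (b + zy)y = (2.09 + 3.1×3.23)×3.23 = 39.09 m²; P = b + 2y√(1+z²) = 2.09 + 2×3.23×3.257 = 23.13 m. Hydraulic radius R = A/P = 39.09/23.13 = 1.69 m. Q_A = (1/0.014)·39.09·1.69^(2/3)·√0.01 = 396.2 m³/s.
Channel B: For a triangular section with side slope z = 2.1: A = zy² = 2.1×2.4² = 12.1 m²; P = 2y√(1+z²) = 2×2.4×2.326 = 11.16 m. Hydraulic radius R = A/P = 12.1/11.16 = 1.083 m. Q_B = (1/0.014)·12.1·1.083^(2/3)·√0.01 = 91.14 m³/s.
Q_A = 396.2 m³/s vs Q_B = 91.14 m³/s, so channel A carries more.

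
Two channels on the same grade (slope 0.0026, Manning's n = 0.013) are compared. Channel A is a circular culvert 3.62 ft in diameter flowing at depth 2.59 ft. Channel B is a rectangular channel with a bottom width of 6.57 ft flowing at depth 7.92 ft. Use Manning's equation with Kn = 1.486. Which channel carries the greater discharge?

Channel A: For a circular section of diameter D = 3.62 ft at depth y = 2.59 ft, the central angle is θ = 2 arccos(1 − 2y/D) = 4.033 rad. Then A = (D²/8)(θ − sin θ) = 7.88 ft² and P = Dθ/2 = 7.299 ft. Hydraulic radius R = A/P = 7.88/7.299 = 1.08 ft. Q_A = (1.486/0.013)·7.88·1.08^(2/3)·√0.0026 = 48.33 ft³/s.
Channel B: Flow area A = b·y = 6.57 × 7.92 = 52.03 ft². Wetted perimeter P = b + 2y = 6.57 + 2×7.92 = 22.41 ft. Hydraulic radius R = A/P = 52.03/22.41 = 2.322 ft. Q_B = (1.486/0.013)·52.03·2.322^(2/3)·√0.0026 = 531.8 ft³/s.
Q_A = 48.33 ft³/s vs Q_B = 531.8 ft³/s, so channel B carries more.

channel B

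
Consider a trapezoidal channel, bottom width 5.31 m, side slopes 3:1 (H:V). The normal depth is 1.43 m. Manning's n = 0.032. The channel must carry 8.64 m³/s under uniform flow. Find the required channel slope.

S = 0.00043

With bottom width b = 5.31 m and side slope z = 3: A = (b + zy)y = (5.31 + 3×1.43)×1.43 = 13.73 m²; P = b + 2y√(1+z²) = 5.31 + 2×1.43×3.162 = 14.35 m.
Hydraulic radius R = A/P = 13.73/14.35 = 0.9564 m.
From Manning's equation, S = [nQ / (1 A R^(2/3))]² = [0.032 × 8.64 / (1 × 13.73 × 0.9564^(2/3))]² = 0.00043.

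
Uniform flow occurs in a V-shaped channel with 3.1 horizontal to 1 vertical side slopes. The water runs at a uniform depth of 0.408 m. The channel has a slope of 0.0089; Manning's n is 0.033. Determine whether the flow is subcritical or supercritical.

For a triangular section with side slope z = 3.1: A = zy² = 3.1×0.408² = 0.516 m²; P = 2y√(1+z²) = 2×0.408×3.257 = 2.658 m.
Hydraulic radius R = A/P = 0.516/2.658 = 0.1941 m.
V = (1/n) R^(2/3) √S = (1/0.033) × 0.1941^(2/3) × √0.0089 = 0.9585 m/s. Hydraulic depth D_h = A/T = 0.516/2.53 = 0.204 m.
Froude number Fr = V/√(g·D_h) = 0.9585/√(9.81×0.204) = 0.678, which is less than 1, so the flow is subcritical.

subcritical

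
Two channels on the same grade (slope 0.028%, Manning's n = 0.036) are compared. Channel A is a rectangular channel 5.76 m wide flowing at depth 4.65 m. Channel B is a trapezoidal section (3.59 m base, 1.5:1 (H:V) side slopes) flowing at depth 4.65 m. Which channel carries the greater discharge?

channel B

Channel A: Flow area A = b·y = 5.76 × 4.65 = 26.78 m². Wetted perimeter P = b + 2y = 5.76 + 2×4.65 = 15.06 m. Hydraulic radius R = A/P = 26.78/15.06 = 1.778 m. Q_A = (1/0.036)·26.78·1.778^(2/3)·√0.00028 = 18.27 m³/s.
Channel B: With bottom width b = 3.59 m and side slope z = 1.5: A = (b + zy)y = (3.59 + 1.5×4.65)×4.65 = 49.13 m²; P = b + 2y√(1+z²) = 3.59 + 2×4.65×1.803 = 20.36 m. Hydraulic radius R = A/P = 49.13/20.36 = 2.413 m. Q_B = (1/0.036)·49.13·2.413^(2/3)·√0.00028 = 41.09 m³/s.
Q_A = 18.27 m³/s vs Q_B = 41.09 m³/s, so channel B carries more.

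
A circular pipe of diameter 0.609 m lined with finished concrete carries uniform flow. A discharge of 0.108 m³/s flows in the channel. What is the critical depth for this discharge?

y_c = 0.209 m

At critical depth, Q² T / (g A³) = 1, i.e. A³/T = Q²/g = 0.108²/9.81 = 0.001189.
Trying y = 0.247 m: A³/T = 0.002277 — high.
Trying y = 0.159 m: A³/T = 0.0004146 — low.
Trying y = 0.209 m: A³/T = 0.001197 — matches.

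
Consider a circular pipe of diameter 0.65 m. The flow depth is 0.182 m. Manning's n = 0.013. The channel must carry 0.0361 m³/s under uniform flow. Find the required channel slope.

For a circular section of diameter D = 0.65 m at depth y = 0.182 m, the central angle is θ = 2 arccos(1 − 2y/D) = 2.23 rad. Then A = (D²/8)(θ − sin θ) = 0.07606 m² and P = Dθ/2 = 0.7249 m.
Hydraulic radius R = A/P = 0.07606/0.7249 = 0.1049 m.
From Manning's equation, S = [nQ / (1 A R^(2/3))]² = [0.013 × 0.0361 / (1 × 0.07606 × 0.1049^(2/3))]² = 0.000769.

S = 0.000769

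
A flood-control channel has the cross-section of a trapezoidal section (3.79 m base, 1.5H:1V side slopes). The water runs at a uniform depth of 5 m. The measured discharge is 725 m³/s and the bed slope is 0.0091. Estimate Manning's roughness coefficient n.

With bottom width b = 3.79 m and side slope z = 1.5: A = (b + zy)y = (3.79 + 1.5×5)×5 = 56.45 m²; P = b + 2y√(1+z²) = 3.79 + 2×5×1.803 = 21.82 m.
Hydraulic radius R = A/P = 56.45/21.82 = 2.587 m.
Rearranging Manning's equation: n = (1/Q) A R^(2/3) S^(1/2) = (1/725) × 56.45 × 2.587^(2/3) × √0.0091 = 0.014.

n = 0.014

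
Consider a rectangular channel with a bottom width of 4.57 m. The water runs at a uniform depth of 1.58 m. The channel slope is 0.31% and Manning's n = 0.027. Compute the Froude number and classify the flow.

subcritical

Flow area A = b·y = 4.57 × 1.58 = 7.221 m². Wetted perimeter P = b + 2y = 4.57 + 2×1.58 = 7.73 m.
Hydraulic radius R = A/P = 7.221/7.73 = 0.9341 m.
V = (1/n) R^(2/3) √S = (1/0.027) × 0.9341^(2/3) × √0.0031 = 1.971 m/s. Hydraulic depth D_h = A/T = 7.221/4.57 = 1.58 m.
Froude number Fr = V/√(g·D_h) = 1.971/√(9.81×1.58) = 0.501, which is less than 1, so the flow is subcritical.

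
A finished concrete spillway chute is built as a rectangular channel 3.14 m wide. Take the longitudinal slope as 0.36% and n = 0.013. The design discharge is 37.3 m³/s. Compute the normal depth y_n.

Manning's equation rearranged: A R^(2/3) = nQ / (1·√S) = 0.013 × 37.3 / (√0.0036) = 8.082.
Trying y = 3.04 m: A R^(2/3) = 9.769 — over.
Trying y = 2.29 m: A R^(2/3) = 6.858 — short.
Trying y = 2.61 m: A R^(2/3) = 8.087 — ≈ 8.082.

y_n = 2.61 m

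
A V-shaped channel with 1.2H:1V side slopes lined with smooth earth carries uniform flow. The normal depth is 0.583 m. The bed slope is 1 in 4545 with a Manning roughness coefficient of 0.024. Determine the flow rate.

For a triangular section with side slope z = 1.2: A = zy² = 1.2×0.583² = 0.4079 m²; P = 2y√(1+z²) = 2×0.583×1.562 = 1.821 m.
Hydraulic radius R = A/P = 0.4079/1.821 = 0.2239 m.
Manning's equation: Q = (1/n) A R^(2/3) S^(1/2) = (1/0.024) × 0.4079 × 0.2239^(2/3) × 0.00022^(1/2) = 0.093 m³/s.

Q = 0.093 m³/s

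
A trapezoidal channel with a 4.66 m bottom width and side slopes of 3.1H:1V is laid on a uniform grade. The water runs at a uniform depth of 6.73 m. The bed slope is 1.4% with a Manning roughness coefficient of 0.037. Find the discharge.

Q = 1280 m³/s

With bottom width b = 4.66 m and side slope z = 3.1: A = (b + zy)y = (4.66 + 3.1×6.73)×6.73 = 171.8 m²; P = b + 2y√(1+z²) = 4.66 + 2×6.73×3.257 = 48.5 m.
Hydraulic radius R = A/P = 171.8/48.5 = 3.541 m.
Manning's equation: Q = (1/n) A R^(2/3) S^(1/2) = (1/0.037) × 171.8 × 3.541^(2/3) × 0.014^(1/2) = 1280 m³/s.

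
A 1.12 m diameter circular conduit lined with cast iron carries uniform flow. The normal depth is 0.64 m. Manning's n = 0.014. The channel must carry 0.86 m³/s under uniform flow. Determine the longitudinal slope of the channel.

For a circular section of diameter D = 1.12 m at depth y = 0.64 m, the central angle is θ = 2 arccos(1 − 2y/D) = 3.428 rad. Then A = (D²/8)(θ − sin θ) = 0.5819 m² and P = Dθ/2 = 1.92 m.
Hydraulic radius R = A/P = 0.5819/1.92 = 0.3031 m.
From Manning's equation, S = [nQ / (1 A R^(2/3))]² = [0.014 × 0.86 / (1 × 0.5819 × 0.3031^(2/3))]² = 0.0021.

S = 0.0021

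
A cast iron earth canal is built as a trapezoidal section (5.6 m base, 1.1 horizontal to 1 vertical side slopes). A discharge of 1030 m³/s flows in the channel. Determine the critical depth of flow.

At critical depth, Q² T / (g A³) = 1, i.e. A³/T = Q²/g = 1030²/9.81 = 108100.
Trying y = 10.2 m: A³/T = 180100 — high.
Trying y = 6.83 m: A³/T = 34830 — low.
Trying y = 9.03 m: A³/T = 108400 — close enough.

y_c = 9.03 m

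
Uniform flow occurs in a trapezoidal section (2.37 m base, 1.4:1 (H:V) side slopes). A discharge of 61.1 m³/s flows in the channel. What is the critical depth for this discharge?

At critical depth, Q² T / (g A³) = 1, i.e. A³/T = Q²/g = 61.1²/9.81 = 380.6.
Try y = 2.8 m: A³/T = 535.1 — too large.
Try y = 2.28 m: A³/T = 233 — too small.
Try y = 2.58 m: A³/T = 383.2 — close enough.

y_c = 2.58 m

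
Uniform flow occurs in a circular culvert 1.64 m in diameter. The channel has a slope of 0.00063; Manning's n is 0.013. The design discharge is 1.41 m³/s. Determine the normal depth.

y_n = 0.941 m

Manning's equation rearranged: A R^(2/3) = nQ / (1·√S) = 0.013 × 1.41 / (√0.00063) = 0.7303.
At y = 0.715 m: A R^(2/3) = 0.459 — short.
At y = 1.09 m: A R^(2/3) = 0.91 — over.
At y = 0.941 m: A R^(2/3) = 0.7307 — close enough.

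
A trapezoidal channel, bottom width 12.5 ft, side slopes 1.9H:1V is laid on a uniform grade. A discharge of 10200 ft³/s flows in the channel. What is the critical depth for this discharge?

y_c = 14.9 ft

At critical depth, Q² T / (g A³) = 1, i.e. A³/T = Q²/g = 10200²/32.2 = 3231000.
Trying y = 11.9 ft: A³/T = 1264000 — low.
Trying y = 17.2 ft: A³/T = 6027000 — high.
Trying y = 14.9 ft: A³/T = 3253000 — close enough.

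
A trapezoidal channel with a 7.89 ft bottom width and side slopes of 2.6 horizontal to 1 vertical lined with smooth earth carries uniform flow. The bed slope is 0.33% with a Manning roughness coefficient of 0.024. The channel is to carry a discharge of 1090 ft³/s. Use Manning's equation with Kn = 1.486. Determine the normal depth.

y_n = 5.89 ft

Manning's equation rearranged: A R^(2/3) = nQ / (1.486·√S) = 0.024 × 1090 / (1.486 × √0.0033) = 306.5.
Try y = 4.01 ft: A R^(2/3) = 132.7 — too small.
Try y = 5.89 ft: A R^(2/3) = 306.5 — ≈ 306.5.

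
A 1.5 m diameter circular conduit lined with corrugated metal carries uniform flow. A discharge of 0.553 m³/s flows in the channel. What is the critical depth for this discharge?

At critical depth, Q² T / (g A³) = 1, i.e. A³/T = Q²/g = 0.553²/9.81 = 0.03117.
Try y = 0.297 m: A³/T = 0.01276 — too small.
Try y = 0.427 m: A³/T = 0.0526 — too large.
Try y = 0.373 m: A³/T = 0.03109 — ≈ 0.03117.

y_c = 0.373 m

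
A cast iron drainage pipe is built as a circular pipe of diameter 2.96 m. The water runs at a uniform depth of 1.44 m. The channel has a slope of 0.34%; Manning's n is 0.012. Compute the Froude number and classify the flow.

supercritical

For a circular section of diameter D = 2.96 m at depth y = 1.44 m, the central angle is θ = 2 arccos(1 − 2y/D) = 3.088 rad. Then A = (D²/8)(θ − sin θ) = 3.322 m² and P = Dθ/2 = 4.57 m.
Hydraulic radius R = A/P = 3.322/4.57 = 0.727 m.
V = (1/n) R^(2/3) √S = (1/0.012) × 0.727^(2/3) × √0.0034 = 3.929 m/s. Hydraulic depth D_h = A/T = 3.322/2.959 = 1.123 m.
Froude number Fr = V/√(g·D_h) = 3.929/√(9.81×1.123) = 1.18, which is greater than 1, so the flow is supercritical.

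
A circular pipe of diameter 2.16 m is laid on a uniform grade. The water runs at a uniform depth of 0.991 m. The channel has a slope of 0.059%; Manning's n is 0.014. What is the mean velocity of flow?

For a circular section of diameter D = 2.16 m at depth y = 0.991 m, the central angle is θ = 2 arccos(1 − 2y/D) = 2.977 rad. Then A = (D²/8)(θ − sin θ) = 1.64 m² and P = Dθ/2 = 3.215 m.
Hydraulic radius R = A/P = 1.64/3.215 = 0.5102 m.
From Manning's equation, V = (1/n) R^(2/3) S^(1/2) = (1/0.014) × 0.5102^(2/3) × 0.00059^(1/2) = 1.11 m/s.

V = 1.11 m/s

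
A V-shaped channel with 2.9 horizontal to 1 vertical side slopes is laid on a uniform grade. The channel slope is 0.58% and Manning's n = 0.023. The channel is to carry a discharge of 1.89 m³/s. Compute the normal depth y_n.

Manning's equation rearranged: A R^(2/3) = nQ / (1·√S) = 0.023 × 1.89 / (√0.0058) = 0.5708.
Trying y = 0.488 m: A R^(2/3) = 0.2598 — short.
Trying y = 0.731 m: A R^(2/3) = 0.7631 — over.
Trying y = 0.656 m: A R^(2/3) = 0.5717 — matches.

y_n = 0.656 m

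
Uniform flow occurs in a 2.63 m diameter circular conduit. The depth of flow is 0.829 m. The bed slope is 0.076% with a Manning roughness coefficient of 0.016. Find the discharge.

For a circular section of diameter D = 2.63 m at depth y = 0.829 m, the central angle is θ = 2 arccos(1 − 2y/D) = 2.384 rad. Then A = (D²/8)(θ − sin θ) = 1.468 m² and P = Dθ/2 = 3.136 m.
Hydraulic radius R = A/P = 1.468/3.136 = 0.4681 m.
Manning's equation: Q = (1/n) A R^(2/3) S^(1/2) = (1/0.016) × 1.468 × 0.4681^(2/3) × 0.00076^(1/2) = 1.52 m³/s.

Q = 1.52 m³/s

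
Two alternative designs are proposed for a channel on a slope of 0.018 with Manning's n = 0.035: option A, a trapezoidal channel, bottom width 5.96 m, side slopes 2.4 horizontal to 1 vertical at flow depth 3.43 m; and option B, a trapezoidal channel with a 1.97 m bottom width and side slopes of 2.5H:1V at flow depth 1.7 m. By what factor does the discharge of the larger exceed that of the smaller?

Channel A: With bottom width b = 5.96 m and side slope z = 2.4: A = (b + zy)y = (5.96 + 2.4×3.43)×3.43 = 48.68 m²; P = b + 2y√(1+z²) = 5.96 + 2×3.43×2.6 = 23.8 m. Hydraulic radius R = A/P = 48.68/23.8 = 2.046 m. Q_A = (1/0.035)·48.68·2.046^(2/3)·√0.018 = 300.7 m³/s.
Channel B: With bottom width b = 1.97 m and side slope z = 2.5: A = (b + zy)y = (1.97 + 2.5×1.7)×1.7 = 10.57 m²; P = b + 2y√(1+z²) = 1.97 + 2×1.7×2.693 = 11.12 m. Hydraulic radius R = A/P = 10.57/11.12 = 0.9505 m. Q_B = (1/0.035)·10.57·0.9505^(2/3)·√0.018 = 39.18 m³/s.
The larger discharge is 300.7 m³/s and the smaller is 39.18 m³/s; the ratio is 7.67.

7.67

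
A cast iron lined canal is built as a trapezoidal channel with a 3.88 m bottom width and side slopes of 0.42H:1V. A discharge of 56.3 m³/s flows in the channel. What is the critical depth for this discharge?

y_c = 2.52 m

At critical depth, Q² T / (g A³) = 1, i.e. A³/T = Q²/g = 56.3²/9.81 = 323.1.
At y = 3.03 m: A³/T = 592.3 — high.
At y = 2.1 m: A³/T = 177.2 — low.
At y = 2.52 m: A³/T = 321.4 — ≈ 323.1.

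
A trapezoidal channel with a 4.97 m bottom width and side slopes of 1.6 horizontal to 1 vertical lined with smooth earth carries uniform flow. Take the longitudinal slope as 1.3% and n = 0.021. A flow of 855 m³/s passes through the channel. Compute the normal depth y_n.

Manning's equation rearranged: A R^(2/3) = nQ / (1·√S) = 0.021 × 855 / (√0.013) = 157.5.
Trying y = 4.19 m: A R^(2/3) = 86.55 — too small.
Trying y = 6.73 m: A R^(2/3) = 243.6 — too large.
Trying y = 5.53 m: A R^(2/3) = 157.4 — close enough.

y_n = 5.53 m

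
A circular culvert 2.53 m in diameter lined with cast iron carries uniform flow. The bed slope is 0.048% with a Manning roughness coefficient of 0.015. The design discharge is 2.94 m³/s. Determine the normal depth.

y_n = 1.33 m

Manning's equation rearranged: A R^(2/3) = nQ / (1·√S) = 0.015 × 2.94 / (√0.00048) = 2.013.
Trying y = 0.944 m: A R^(2/3) = 1.098 — short.
Trying y = 1.54 m: A R^(2/3) = 2.544 — over.
Trying y = 1.33 m: A R^(2/3) = 2.015 — close enough.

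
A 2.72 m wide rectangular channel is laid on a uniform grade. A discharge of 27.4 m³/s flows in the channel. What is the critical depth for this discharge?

For a rectangular channel, critical depth y_c = (q²/g)^(1/3) where q = Q/b = 27.4/2.72 = 10.07 m²/s.
So y_c = (10.07²/9.81)^(1/3) = 2.18 m.

y_c = 2.18 m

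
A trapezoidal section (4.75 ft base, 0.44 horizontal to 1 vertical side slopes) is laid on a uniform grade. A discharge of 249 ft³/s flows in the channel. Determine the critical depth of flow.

y_c = 3.88 ft

At critical depth, Q² T / (g A³) = 1, i.e. A³/T = Q²/g = 249²/32.2 = 1925.
At y = 4.53 ft: A³/T = 3263 — high.
At y = 3.26 ft: A³/T = 1076 — low.
At y = 3.88 ft: A³/T = 1926 — ≈ 1925.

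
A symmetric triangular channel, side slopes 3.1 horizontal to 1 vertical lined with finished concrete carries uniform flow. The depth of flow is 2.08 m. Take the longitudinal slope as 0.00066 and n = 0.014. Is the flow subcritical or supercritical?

subcritical

For a triangular section with side slope z = 3.1: A = zy² = 3.1×2.08² = 13.41 m²; P = 2y√(1+z²) = 2×2.08×3.257 = 13.55 m.
Hydraulic radius R = A/P = 13.41/13.55 = 0.9898 m.
V = (1/n) R^(2/3) √S = (1/0.014) × 0.9898^(2/3) × √0.00066 = 1.823 m/s. Hydraulic depth D_h = A/T = 13.41/12.9 = 1.04 m.
Froude number Fr = V/√(g·D_h) = 1.823/√(9.81×1.04) = 0.571, which is less than 1, so the flow is subcritical.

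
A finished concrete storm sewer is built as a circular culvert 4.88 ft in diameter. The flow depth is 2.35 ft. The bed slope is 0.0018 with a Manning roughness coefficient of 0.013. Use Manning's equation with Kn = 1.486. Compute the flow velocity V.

For a circular section of diameter D = 4.88 ft at depth y = 2.35 ft, the central angle is θ = 2 arccos(1 − 2y/D) = 3.068 rad. Then A = (D²/8)(θ − sin θ) = 8.913 ft² and P = Dθ/2 = 7.485 ft.
Hydraulic radius R = A/P = 8.913/7.485 = 1.191 ft.
From Manning's equation, V = (1.486/n) R^(2/3) S^(1/2) = (1.486/0.013) × 1.191^(2/3) × 0.0018^(1/2) = 5.45 ft/s.

V = 5.45 ft/s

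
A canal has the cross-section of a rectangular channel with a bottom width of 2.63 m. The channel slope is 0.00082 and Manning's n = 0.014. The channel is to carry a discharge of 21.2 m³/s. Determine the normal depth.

Manning's equation rearranged: A R^(2/3) = nQ / (1·√S) = 0.014 × 21.2 / (√0.00082) = 10.36.
Trying y = 3.53 m: A R^(2/3) = 9.023 — short.
Trying y = 4.58 m: A R^(2/3) = 12.22 — over.
Trying y = 3.97 m: A R^(2/3) = 10.36 — ≈ 10.36.

y_n = 3.97 m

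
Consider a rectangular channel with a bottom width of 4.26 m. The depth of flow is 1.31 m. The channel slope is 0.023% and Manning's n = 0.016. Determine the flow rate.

Q = 4.6 m³/s

Flow area A = b·y = 4.26 × 1.31 = 5.581 m². Wetted perimeter P = b + 2y = 4.26 + 2×1.31 = 6.88 m.
Hydraulic radius R = A/P = 5.581/6.88 = 0.8111 m.
Manning's equation: Q = (1/n) A R^(2/3) S^(1/2) = (1/0.016) × 5.581 × 0.8111^(2/3) × 0.00023^(1/2) = 4.6 m³/s.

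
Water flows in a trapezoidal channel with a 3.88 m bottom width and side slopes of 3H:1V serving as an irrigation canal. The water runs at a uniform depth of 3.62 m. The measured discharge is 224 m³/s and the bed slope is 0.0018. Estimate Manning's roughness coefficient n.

n = 0.016

With bottom width b = 3.88 m and side slope z = 3: A = (b + zy)y = (3.88 + 3×3.62)×3.62 = 53.36 m²; P = b + 2y√(1+z²) = 3.88 + 2×3.62×3.162 = 26.77 m.
Hydraulic radius R = A/P = 53.36/26.77 = 1.993 m.
Rearranging Manning's equation: n = (1/Q) A R^(2/3) S^(1/2) = (1/224) × 53.36 × 1.993^(2/3) × √0.0018 = 0.016.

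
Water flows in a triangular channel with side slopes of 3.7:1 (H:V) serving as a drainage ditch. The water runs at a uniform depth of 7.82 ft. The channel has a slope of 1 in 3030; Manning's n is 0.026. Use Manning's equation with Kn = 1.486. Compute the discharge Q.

For a triangular section with side slope z = 3.7: A = zy² = 3.7×7.82² = 226.3 ft²; P = 2y√(1+z²) = 2×7.82×3.833 = 59.94 ft.
Hydraulic radius R = A/P = 226.3/59.94 = 3.775 ft.
Manning's equation: Q = (1.486/n) A R^(2/3) S^(1/2) = (1.486/0.026) × 226.3 × 3.775^(2/3) × 0.00033^(1/2) = 570 ft³/s.

Q = 570 ft³/s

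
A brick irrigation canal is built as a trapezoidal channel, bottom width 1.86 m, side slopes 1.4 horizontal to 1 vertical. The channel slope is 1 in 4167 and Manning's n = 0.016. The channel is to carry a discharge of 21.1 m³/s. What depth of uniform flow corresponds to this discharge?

Manning's equation rearranged: A R^(2/3) = nQ / (1·√S) = 0.016 × 21.1 / (√0.00024) = 21.79.
At y = 2.38 m: A R^(2/3) = 14.18 — short.
At y = 3.36 m: A R^(2/3) = 30.71 — over.
At y = 2.89 m: A R^(2/3) = 21.83 — close enough.

y_n = 2.89 m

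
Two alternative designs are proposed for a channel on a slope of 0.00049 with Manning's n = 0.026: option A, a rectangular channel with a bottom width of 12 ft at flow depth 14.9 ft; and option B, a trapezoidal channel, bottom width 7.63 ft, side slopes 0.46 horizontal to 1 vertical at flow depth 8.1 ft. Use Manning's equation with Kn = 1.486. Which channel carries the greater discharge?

Channel A: Flow area A = b·y = 12 × 14.9 = 178.8 ft². Wetted perimeter P = b + 2y = 12 + 2×14.9 = 41.8 ft. Hydraulic radius R = A/P = 178.8/41.8 = 4.278 ft. Q_A = (1.486/0.026)·178.8·4.278^(2/3)·√0.00049 = 596.1 ft³/s.
Channel B: With bottom width b = 7.63 ft and side slope z = 0.46: A = (b + zy)y = (7.63 + 0.46×8.1)×8.1 = 91.98 ft²; P = b + 2y√(1+z²) = 7.63 + 2×8.1×1.101 = 25.46 ft. Hydraulic radius R = A/P = 91.98/25.46 = 3.613 ft. Q_B = (1.486/0.026)·91.98·3.613^(2/3)·√0.00049 = 274 ft³/s.
Q_A = 596.1 ft³/s vs Q_B = 274 ft³/s, so channel A carries more.

channel A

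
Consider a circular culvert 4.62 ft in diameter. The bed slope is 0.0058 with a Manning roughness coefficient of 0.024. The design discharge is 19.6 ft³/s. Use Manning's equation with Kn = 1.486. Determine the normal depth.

y_n = 1.49 ft

Manning's equation rearranged: A R^(2/3) = nQ / (1.486·√S) = 0.024 × 19.6 / (1.486 × √0.0058) = 4.157.
Try y = 1.29 ft: A R^(2/3) = 3.143 — short.
Try y = 1.75 ft: A R^(2/3) = 5.625 — over.
Try y = 1.49 ft: A R^(2/3) = 4.154 — ≈ 4.157.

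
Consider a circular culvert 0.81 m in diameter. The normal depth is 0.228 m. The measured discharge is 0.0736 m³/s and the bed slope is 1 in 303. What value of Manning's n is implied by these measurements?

For a circular section of diameter D = 0.81 m at depth y = 0.228 m, the central angle is θ = 2 arccos(1 − 2y/D) = 2.237 rad. Then A = (D²/8)(θ − sin θ) = 0.119 m² and P = Dθ/2 = 0.906 m.
Hydraulic radius R = A/P = 0.119/0.906 = 0.1313 m.
Rearranging Manning's equation: n = (1/Q) A R^(2/3) S^(1/2) = (1/0.0736) × 0.119 × 0.1313^(2/3) × √0.0033 = 0.024.

n = 0.024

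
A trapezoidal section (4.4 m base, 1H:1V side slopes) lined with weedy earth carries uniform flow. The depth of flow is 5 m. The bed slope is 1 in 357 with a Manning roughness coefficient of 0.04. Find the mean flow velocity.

With bottom width b = 4.4 m and side slope z = 1: A = (b + zy)y = (4.4 + 1×5)×5 = 47 m²; P = b + 2y√(1+z²) = 4.4 + 2×5×1.414 = 18.54 m.
Hydraulic radius R = A/P = 47/18.54 = 2.535 m.
From Manning's equation, V = (1/n) R^(2/3) S^(1/2) = (1/0.04) × 2.535^(2/3) × 0.002801^(1/2) = 2.46 m/s.

V = 2.46 m/s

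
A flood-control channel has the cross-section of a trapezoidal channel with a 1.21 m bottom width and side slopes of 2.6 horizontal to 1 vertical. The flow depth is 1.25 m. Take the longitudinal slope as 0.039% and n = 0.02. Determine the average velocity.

V = 0.765 m/s

With bottom width b = 1.21 m and side slope z = 2.6: A = (b + zy)y = (1.21 + 2.6×1.25)×1.25 = 5.575 m²; P = b + 2y√(1+z²) = 1.21 + 2×1.25×2.786 = 8.174 m.
Hydraulic radius R = A/P = 5.575/8.174 = 0.682 m.
From Manning's equation, V = (1/n) R^(2/3) S^(1/2) = (1/0.02) × 0.682^(2/3) × 0.00039^(1/2) = 0.765 m/s.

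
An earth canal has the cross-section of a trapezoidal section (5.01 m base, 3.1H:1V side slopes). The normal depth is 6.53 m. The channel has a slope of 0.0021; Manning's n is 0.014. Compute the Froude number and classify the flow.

supercritical

With bottom width b = 5.01 m and side slope z = 3.1: A = (b + zy)y = (5.01 + 3.1×6.53)×6.53 = 164.9 m²; P = b + 2y√(1+z²) = 5.01 + 2×6.53×3.257 = 47.55 m.
Hydraulic radius R = A/P = 164.9/47.55 = 3.468 m.
V = (1/n) R^(2/3) √S = (1/0.014) × 3.468^(2/3) × √0.0021 = 7.499 m/s. Hydraulic depth D_h = A/T = 164.9/45.5 = 3.625 m.
Froude number Fr = V/√(g·D_h) = 7.499/√(9.81×3.625) = 1.26, which is greater than 1, so the flow is supercritical.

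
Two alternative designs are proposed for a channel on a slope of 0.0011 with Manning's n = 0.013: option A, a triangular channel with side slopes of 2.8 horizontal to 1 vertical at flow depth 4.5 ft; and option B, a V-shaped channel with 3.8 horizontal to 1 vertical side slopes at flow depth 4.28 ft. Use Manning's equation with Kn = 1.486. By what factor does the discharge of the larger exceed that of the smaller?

Channel A: For a triangular section with side slope z = 2.8: A = zy² = 2.8×4.5² = 56.7 ft²; P = 2y√(1+z²) = 2×4.5×2.973 = 26.76 ft. Hydraulic radius R = A/P = 56.7/26.76 = 2.119 ft. Q_A = (1.486/0.013)·56.7·2.119^(2/3)·√0.0011 = 354.6 ft³/s.
Channel B: For a triangular section with side slope z = 3.8: A = zy² = 3.8×4.28² = 69.61 ft²; P = 2y√(1+z²) = 2×4.28×3.929 = 33.64 ft. Hydraulic radius R = A/P = 69.61/33.64 = 2.07 ft. Q_B = (1.486/0.013)·69.61·2.07^(2/3)·√0.0011 = 428.6 ft³/s.
The larger discharge is 428.6 ft³/s and the smaller is 354.6 ft³/s; the ratio is 1.21.

1.21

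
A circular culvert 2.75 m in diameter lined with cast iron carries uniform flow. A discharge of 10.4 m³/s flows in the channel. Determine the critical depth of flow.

At critical depth, Q² T / (g A³) = 1, i.e. A³/T = Q²/g = 10.4²/9.81 = 11.03.
At y = 1.26 m: A³/T = 6.821 — short.
At y = 1.76 m: A³/T = 24.51 — over.
At y = 1.43 m: A³/T = 11.06 — ≈ 11.03.

y_c = 1.43 m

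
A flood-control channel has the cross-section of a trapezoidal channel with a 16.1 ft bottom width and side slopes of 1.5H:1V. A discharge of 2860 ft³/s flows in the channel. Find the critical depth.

y_c = 7.77 ft

At critical depth, Q² T / (g A³) = 1, i.e. A³/T = Q²/g = 2860²/32.2 = 254000.
At y = 6.59 ft: A³/T = 140000 — short.
At y = 7.77 ft: A³/T = 254500 — close enough.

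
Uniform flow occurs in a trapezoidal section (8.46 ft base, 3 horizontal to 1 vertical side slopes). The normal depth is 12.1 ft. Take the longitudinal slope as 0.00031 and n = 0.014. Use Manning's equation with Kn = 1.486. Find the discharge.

Q = 3480 ft³/s

With bottom width b = 8.46 ft and side slope z = 3: A = (b + zy)y = (8.46 + 3×12.1)×12.1 = 541.6 ft²; P = b + 2y√(1+z²) = 8.46 + 2×12.1×3.162 = 84.99 ft.
Hydraulic radius R = A/P = 541.6/84.99 = 6.373 ft.
Manning's equation: Q = (1.486/n) A R^(2/3) S^(1/2) = (1.486/0.014) × 541.6 × 6.373^(2/3) × 0.00031^(1/2) = 3480 ft³/s.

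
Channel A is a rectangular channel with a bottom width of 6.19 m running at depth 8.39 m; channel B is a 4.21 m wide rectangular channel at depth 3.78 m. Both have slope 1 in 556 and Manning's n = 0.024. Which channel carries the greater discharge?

Channel A: Flow area A = b·y = 6.19 × 8.39 = 51.93 m². Wetted perimeter P = b + 2y = 6.19 + 2×8.39 = 22.97 m. Hydraulic radius R = A/P = 51.93/22.97 = 2.261 m. Q_A = (1/0.024)·51.93·2.261^(2/3)·√0.001799 = 158.1 m³/s.
Channel B: Flow area A = b·y = 4.21 × 3.78 = 15.91 m². Wetted perimeter P = b + 2y = 4.21 + 2×3.78 = 11.77 m. Hydraulic radius R = A/P = 15.91/11.77 = 1.352 m. Q_B = (1/0.024)·15.91·1.352^(2/3)·√0.001799 = 34.38 m³/s.
Q_A = 158.1 m³/s vs Q_B = 34.38 m³/s, so channel A carries more.

channel A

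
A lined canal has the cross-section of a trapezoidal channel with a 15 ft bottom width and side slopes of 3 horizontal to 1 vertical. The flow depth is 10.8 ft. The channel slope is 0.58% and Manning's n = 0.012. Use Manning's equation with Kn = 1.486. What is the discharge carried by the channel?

With bottom width b = 15 ft and side slope z = 3: A = (b + zy)y = (15 + 3×10.8)×10.8 = 511.9 ft²; P = b + 2y√(1+z²) = 15 + 2×10.8×3.162 = 83.31 ft.
Hydraulic radius R = A/P = 511.9/83.31 = 6.145 ft.
Manning's equation: Q = (1.486/n) A R^(2/3) S^(1/2) = (1.486/0.012) × 511.9 × 6.145^(2/3) × 0.0058^(1/2) = 16200 ft³/s.

Q = 16200 ft³/s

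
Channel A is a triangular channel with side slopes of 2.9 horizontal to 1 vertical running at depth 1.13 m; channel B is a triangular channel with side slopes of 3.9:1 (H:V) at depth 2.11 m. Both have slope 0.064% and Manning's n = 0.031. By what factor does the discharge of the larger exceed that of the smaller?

Channel A: For a triangular section with side slope z = 2.9: A = zy² = 2.9×1.13² = 3.703 m²; P = 2y√(1+z²) = 2×1.13×3.068 = 6.933 m. Hydraulic radius R = A/P = 3.703/6.933 = 0.5341 m. Q_A = (1/0.031)·3.703·0.5341^(2/3)·√0.00064 = 1.989 m³/s.
Channel B: For a triangular section with side slope z = 3.9: A = zy² = 3.9×2.11² = 17.36 m²; P = 2y√(1+z²) = 2×2.11×4.026 = 16.99 m. Hydraulic radius R = A/P = 17.36/16.99 = 1.022 m. Q_B = (1/0.031)·17.36·1.022^(2/3)·√0.00064 = 14.38 m³/s.
The larger discharge is 14.38 m³/s and the smaller is 1.989 m³/s; the ratio is 7.23.

7.23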